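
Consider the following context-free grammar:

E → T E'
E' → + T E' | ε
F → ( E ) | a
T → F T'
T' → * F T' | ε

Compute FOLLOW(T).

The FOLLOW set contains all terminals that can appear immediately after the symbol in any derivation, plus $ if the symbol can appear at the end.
Useful FIRST sets: FIRST(E') = {+, ε}, FIRST(T') = {*, ε} (both E' and T' are nullable).
FOLLOW(E): E is the start symbol → $; E appears in F → ( E ) followed by ')' → FOLLOW(E) = {), $}.
FOLLOW(E'): E' appears at the right end of E → T E' and of E' → + T E', so FOLLOW(E') ⊇ FOLLOW(E) (the second occurrence adds nothing new). FOLLOW(E') = {), $}.
FOLLOW(T): in E → T E' and E' → + T E', T is followed by E': add FIRST(E') minus ε = {+}; since E' is nullable, also add FOLLOW(E) and FOLLOW(E') = {), $}. FOLLOW(T) = {+, ), $}.

Final answer: {$, ), +}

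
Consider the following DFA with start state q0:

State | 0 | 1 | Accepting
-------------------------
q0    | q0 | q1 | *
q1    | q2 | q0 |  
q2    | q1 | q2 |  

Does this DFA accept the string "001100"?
Start in q0.
Read '0': q0 → q0
Read '0': q0 → q0
Read '1': q0 → q1
Read '1': q1 → q0
Read '0': q0 → q0
Read '0': q0 → q0
Final state q0 is accepting, so the string is accepted.

Final answer: Yes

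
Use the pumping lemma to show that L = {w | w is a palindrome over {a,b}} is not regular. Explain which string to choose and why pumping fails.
Language: L = {w | w is a palindrome over {a,b}} (strings that read the same forwards and backwards)
Step 1: Assume for contradiction that L is regular, with pumping length p.
Step 2: Choose s = a^p b a^p. Then s ∈ L (it reads the same forwards and backwards) and |s| ≥ p.
Step 3: Consider any decomposition s = xyz with |xy| ≤ p and |y| > 0. Since |xy| ≤ p and the first p symbols of s are all a's, y = a^k for some k with 1 ≤ k ≤ p.
Step 4: Pumping up (i = 2): xy²z = a^(p+k) b a^p. Its reverse is a^p b a^(p+k) ≠ a^(p+k) b a^p (the single b is no longer in the middle), so xy²z is not a palindrome and xy²z ∉ L.
This contradicts the pumping lemma, so L is not regular.

Final answer: Choose s = a^p b a^p. Since |xy| ≤ p, y = a^k with k ≥ 1. Then xy²z = a^(p+k) b a^p is not a palindrome, so ∉ L.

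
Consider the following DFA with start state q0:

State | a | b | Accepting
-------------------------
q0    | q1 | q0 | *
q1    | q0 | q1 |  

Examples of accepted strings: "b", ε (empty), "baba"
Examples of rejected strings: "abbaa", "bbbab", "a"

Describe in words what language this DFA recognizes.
strings over {a,b} with an even number of a's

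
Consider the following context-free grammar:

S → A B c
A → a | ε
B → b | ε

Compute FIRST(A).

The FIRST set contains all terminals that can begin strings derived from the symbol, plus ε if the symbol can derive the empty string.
A → a contributes a; A → ε makes A nullable, contributing ε. FIRST(A) = {a, ε}.

Final answer: {a, ε}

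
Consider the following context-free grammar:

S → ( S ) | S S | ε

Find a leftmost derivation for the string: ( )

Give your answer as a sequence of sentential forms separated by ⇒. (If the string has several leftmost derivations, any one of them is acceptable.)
Start with S.
Step 1: the leftmost non-terminal is S; apply S → ( S ):  ( S )
Step 2: the leftmost non-terminal is S; apply S → ε:  ( )

Final answer: S ⇒ ( S ) ⇒ ( )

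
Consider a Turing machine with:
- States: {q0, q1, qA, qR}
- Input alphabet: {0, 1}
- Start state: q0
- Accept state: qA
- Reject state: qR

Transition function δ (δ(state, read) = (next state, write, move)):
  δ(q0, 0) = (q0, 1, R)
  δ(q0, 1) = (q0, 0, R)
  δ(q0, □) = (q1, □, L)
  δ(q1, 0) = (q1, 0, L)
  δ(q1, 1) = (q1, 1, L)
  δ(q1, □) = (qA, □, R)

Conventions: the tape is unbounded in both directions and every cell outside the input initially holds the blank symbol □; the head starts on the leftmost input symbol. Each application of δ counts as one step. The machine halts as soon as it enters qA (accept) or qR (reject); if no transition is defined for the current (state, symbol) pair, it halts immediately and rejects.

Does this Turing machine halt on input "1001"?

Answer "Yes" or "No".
Step 0: [q0]1001 (head at position 0)
Step 1: δ(q0, 1) = (q0, 0, R)  ⊢  0[q0]001 (head at position 1)
Step 2: δ(q0, 0) = (q0, 1, R)  ⊢  01[q0]01 (head at position 2)
Step 3: δ(q0, 0) = (q0, 1, R)  ⊢  011[q0]1 (head at position 3)
Step 4: δ(q0, 1) = (q0, 0, R)  ⊢  0110[q0]□ (head at position 4)
Step 5: δ(q0, □) = (q1, □, L)  ⊢  011[q1]0□ (head at position 3)
Step 6: δ(q1, 0) = (q1, 0, L)  ⊢  01[q1]10□ (head at position 2)
Step 7: δ(q1, 1) = (q1, 1, L)  ⊢  0[q1]110□ (head at position 1)
Step 8: δ(q1, 1) = (q1, 1, L)  ⊢  [q1]0110□ (head at position 0)
Step 9: δ(q1, 0) = (q1, 0, L)  ⊢  [q1]□0110□ (head at position -1)
Step 10: δ(q1, □) = (qA, □, R)  ⊢  □[qA]0110□ (head at position 0)
The machine is in qA, so it halts and accepts.
It halts after 10 steps.

Final answer: Yes - halts after 10 steps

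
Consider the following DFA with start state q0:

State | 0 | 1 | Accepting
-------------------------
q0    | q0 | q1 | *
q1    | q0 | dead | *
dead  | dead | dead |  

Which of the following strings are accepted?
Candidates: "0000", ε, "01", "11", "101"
"0000": q0 → q0 → q0 → q0 → q0; q0 is accepting → accepted
ε: q0; q0 is accepting → accepted
"01": q0 → q0 → q1; q1 is accepting → accepted
"11": q0 → q1 → dead; dead is not accepting → rejected
"101": q0 → q1 → q0 → q1; q1 is accepting → accepted

Final answer: "0000", ε, "01", "101"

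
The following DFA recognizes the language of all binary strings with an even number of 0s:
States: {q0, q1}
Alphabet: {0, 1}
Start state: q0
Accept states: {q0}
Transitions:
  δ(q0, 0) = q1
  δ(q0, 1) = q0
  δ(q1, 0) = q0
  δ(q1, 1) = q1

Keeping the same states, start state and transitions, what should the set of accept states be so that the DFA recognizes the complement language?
The DFA is complete (every state has a transition on every symbol), so the complement
is recognized by the same DFA with accepting and non-accepting states swapped.
Original accept states: {q0}
Complement accept states = All states - Original accept states
= {q0, q1} - {q0}
= {q1}
Complement language: strings with an ODD number of 0s

Final answer: {q1}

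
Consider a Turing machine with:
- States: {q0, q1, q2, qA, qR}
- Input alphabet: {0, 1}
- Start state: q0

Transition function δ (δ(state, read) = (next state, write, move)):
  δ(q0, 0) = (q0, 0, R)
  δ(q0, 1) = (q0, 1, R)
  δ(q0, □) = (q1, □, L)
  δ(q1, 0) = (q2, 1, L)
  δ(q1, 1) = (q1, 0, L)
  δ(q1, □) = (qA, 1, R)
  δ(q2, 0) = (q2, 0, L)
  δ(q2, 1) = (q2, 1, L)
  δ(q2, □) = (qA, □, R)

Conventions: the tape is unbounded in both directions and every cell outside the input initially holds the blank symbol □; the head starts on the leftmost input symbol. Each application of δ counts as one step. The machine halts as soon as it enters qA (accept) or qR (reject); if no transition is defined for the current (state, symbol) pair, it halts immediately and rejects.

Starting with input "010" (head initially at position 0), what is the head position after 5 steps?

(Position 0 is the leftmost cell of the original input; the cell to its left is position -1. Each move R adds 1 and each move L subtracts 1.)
Step 0: [q0]010 (head at position 0)
Step 1: δ(q0, 0) = (q0, 0, R)  ⊢  0[q0]10 (head at position 1)
Step 2: δ(q0, 1) = (q0, 1, R)  ⊢  01[q0]0 (head at position 2)
Step 3: δ(q0, 0) = (q0, 0, R)  ⊢  010[q0]□ (head at position 3)
Step 4: δ(q0, □) = (q1, □, L)  ⊢  01[q1]0□ (head at position 2)
Step 5: δ(q1, 0) = (q2, 1, L)  ⊢  0[q2]11□ (head at position 1)
Head position after 5 steps: 1

Final answer: Position 1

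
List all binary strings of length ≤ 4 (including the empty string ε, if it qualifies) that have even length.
Checking every binary string of length 0 to 4:
  Length 0: accepted: ε | rejected: (none)
  Length 1: accepted: (none) | rejected: 0, 1
  Length 2: accepted: 00, 01, 10, 11 | rejected: (none)
  Length 3: accepted: (none) | rejected: 000, 001, 010, 011, 100, 101, 110, 111
  Length 4: accepted: 0000, 0001, 0010, 0011, 0100, 0101, 0110, 0111, 1000, 1001, 1010, 1011, 1100, 1101, 1110, 1111 | rejected: (none)
Total: 21 string(s).

Final answer: ε, 00, 01, 10, 11, 0000, 0001, 0010, 0011, 0100, 0101, 0110, 0111, 1000, 1001, 1010, 1011, 1100, 1101, 1110, 1111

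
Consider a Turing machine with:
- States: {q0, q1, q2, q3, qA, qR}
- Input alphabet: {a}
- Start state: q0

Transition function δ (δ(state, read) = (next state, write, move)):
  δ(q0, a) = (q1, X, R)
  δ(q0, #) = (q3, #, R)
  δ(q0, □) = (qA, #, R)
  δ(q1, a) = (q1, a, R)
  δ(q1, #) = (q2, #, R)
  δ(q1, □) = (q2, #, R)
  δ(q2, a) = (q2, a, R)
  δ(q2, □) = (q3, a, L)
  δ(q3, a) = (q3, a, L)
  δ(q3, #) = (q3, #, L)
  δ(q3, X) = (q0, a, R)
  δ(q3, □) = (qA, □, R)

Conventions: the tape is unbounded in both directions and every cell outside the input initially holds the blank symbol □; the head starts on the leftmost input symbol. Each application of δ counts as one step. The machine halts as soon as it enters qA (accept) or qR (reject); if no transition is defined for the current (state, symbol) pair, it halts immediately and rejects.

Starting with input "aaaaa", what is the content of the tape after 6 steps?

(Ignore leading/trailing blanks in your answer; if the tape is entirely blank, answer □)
Step 0: [q0]aaaaa (head at position 0)
Step 1: δ(q0, a) = (q1, X, R)  ⊢  X[q1]aaaa (head at position 1)
Step 2: δ(q1, a) = (q1, a, R)  ⊢  Xa[q1]aaa (head at position 2)
Step 3: δ(q1, a) = (q1, a, R)  ⊢  Xaa[q1]aa (head at position 3)
Step 4: δ(q1, a) = (q1, a, R)  ⊢  Xaaa[q1]a (head at position 4)
Step 5: δ(q1, a) = (q1, a, R)  ⊢  Xaaaa[q1]□ (head at position 5)
Step 6: δ(q1, □) = (q2, #, R)  ⊢  Xaaaa#[q2]□ (head at position 6)
Tape after 6 steps (ignoring surrounding blanks): Xaaaa#

Final answer: Tape: Xaaaa#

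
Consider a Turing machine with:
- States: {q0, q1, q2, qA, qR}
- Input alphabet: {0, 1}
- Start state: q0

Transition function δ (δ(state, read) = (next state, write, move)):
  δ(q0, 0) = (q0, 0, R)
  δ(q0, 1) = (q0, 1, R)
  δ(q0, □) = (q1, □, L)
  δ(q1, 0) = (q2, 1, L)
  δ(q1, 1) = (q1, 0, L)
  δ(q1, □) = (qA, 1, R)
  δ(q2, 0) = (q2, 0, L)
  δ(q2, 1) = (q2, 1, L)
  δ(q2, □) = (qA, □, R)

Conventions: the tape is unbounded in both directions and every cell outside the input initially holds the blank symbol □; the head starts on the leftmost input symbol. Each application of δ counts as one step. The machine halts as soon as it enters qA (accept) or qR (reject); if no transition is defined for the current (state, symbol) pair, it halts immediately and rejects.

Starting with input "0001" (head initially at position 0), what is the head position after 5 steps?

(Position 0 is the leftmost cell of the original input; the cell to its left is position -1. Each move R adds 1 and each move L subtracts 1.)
Step 0: [q0]0001 (head at position 0)
Step 1: δ(q0, 0) = (q0, 0, R)  ⊢  0[q0]001 (head at position 1)
Step 2: δ(q0, 0) = (q0, 0, R)  ⊢  00[q0]01 (head at position 2)
Step 3: δ(q0, 0) = (q0, 0, R)  ⊢  000[q0]1 (head at position 3)
Step 4: δ(q0, 1) = (q0, 1, R)  ⊢  0001[q0]□ (head at position 4)
Step 5: δ(q0, □) = (q1, □, L)  ⊢  000[q1]1□ (head at position 3)
Head position after 5 steps: 3

Final answer: Position 3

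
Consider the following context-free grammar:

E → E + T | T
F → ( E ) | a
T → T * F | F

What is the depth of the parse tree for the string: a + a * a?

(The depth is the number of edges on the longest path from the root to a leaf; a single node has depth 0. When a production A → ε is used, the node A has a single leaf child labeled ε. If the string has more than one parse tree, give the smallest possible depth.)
The grammar is unambiguous; the parse tree of a + a * a is:
E → E + T at the root (depth 0).
  Left E (depth 1) → T (2) → F (3) → a (4).
  Right T (depth 1) → T * F; that T (2) → F (3) → a (4); F (2) → a (3).
The longest root-to-leaf paths have 4 edges.
Depth = 4.

Final answer: 4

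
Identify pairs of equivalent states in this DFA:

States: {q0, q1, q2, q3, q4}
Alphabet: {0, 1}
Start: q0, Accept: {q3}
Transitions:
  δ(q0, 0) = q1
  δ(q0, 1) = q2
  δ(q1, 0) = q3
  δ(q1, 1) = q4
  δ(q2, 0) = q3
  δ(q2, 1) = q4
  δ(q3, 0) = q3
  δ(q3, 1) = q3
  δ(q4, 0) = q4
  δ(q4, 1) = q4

Using the table-filling algorithm:
Round 0 – mark pairs where exactly one state is accepting: (q0,q3), (q1,q3), (q2,q3), (q3,q4)
Round 1 – newly marked: (q0,q1) [on 0: q1 vs q3, already marked]; (q0,q2) [on 0: q1 vs q3, already marked]; (q1,q4) [on 0: q3 vs q4, already marked]; (q2,q4) [on 0: q3 vs q4, already marked]
Round 2 – newly marked: (q0,q4) [on 0: q1 vs q4, already marked]
No further pairs can be marked.
(q1, q2) unmarked: δ(q1,0)=q3, δ(q2,0)=q3; δ(q1,1)=q4, δ(q2,1)=q4 → equivalent
Equivalent pairs: (q1, q2)

Final answer: Equivalent pairs: (q1, q2)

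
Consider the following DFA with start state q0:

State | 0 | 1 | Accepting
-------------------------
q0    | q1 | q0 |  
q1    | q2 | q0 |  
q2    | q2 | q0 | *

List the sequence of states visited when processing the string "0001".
q0 → q1 → q2 → q2 → q0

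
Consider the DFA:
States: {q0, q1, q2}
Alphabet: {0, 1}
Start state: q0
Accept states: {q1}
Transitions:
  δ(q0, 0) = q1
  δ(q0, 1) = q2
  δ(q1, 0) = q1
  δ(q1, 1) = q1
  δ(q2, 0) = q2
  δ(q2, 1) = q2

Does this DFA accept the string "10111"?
Processing string "10111":
  q0 --1--> q2
  q2 --0--> q2
  q2 --1--> q2
  q2 --1--> q2
  q2 --1--> q2
Final state: q2
Accept states: {q1}
q2 is not an accept state, so the string is rejected.

Final answer: No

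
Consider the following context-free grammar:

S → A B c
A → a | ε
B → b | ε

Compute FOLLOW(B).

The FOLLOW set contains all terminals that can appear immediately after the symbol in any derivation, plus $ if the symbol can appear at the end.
B occurs in S → A B c, immediately followed by the terminal c. So FOLLOW(B) = {c}.

Final answer: {c}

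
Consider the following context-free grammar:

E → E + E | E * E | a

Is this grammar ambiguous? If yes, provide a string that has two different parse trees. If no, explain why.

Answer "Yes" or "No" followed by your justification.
Two different leftmost derivations of a + a * a:
  (1) E ⇒ E + E ⇒ a + E ⇒ a + E * E ⇒ a + a * E ⇒ a + a * a   (tree groups a + (a * a))
  (2) E ⇒ E * E ⇒ E + E * E ⇒ a + E * E ⇒ a + a * E ⇒ a + a * a   (tree groups (a + a) * a)
Two distinct leftmost derivations = two distinct parse trees, so the grammar is ambiguous.

Final answer: Yes - the string 'a + a * a' has two distinct leftmost derivations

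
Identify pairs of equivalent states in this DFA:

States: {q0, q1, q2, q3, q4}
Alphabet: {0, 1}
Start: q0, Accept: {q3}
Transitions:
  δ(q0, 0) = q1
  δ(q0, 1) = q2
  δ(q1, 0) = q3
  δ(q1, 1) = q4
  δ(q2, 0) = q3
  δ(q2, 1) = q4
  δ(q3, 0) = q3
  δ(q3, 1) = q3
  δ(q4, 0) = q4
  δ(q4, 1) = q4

Using the table-filling algorithm:
Round 0 – mark pairs where exactly one state is accepting: (q0,q3), (q1,q3), (q2,q3), (q3,q4)
Round 1 – newly marked: (q0,q1) [on 0: q1 vs q3, already marked]; (q0,q2) [on 0: q1 vs q3, already marked]; (q1,q4) [on 0: q3 vs q4, already marked]; (q2,q4) [on 0: q3 vs q4, already marked]
Round 2 – newly marked: (q0,q4) [on 0: q1 vs q4, already marked]
No further pairs can be marked.
(q1, q2) unmarked: δ(q1,0)=q3, δ(q2,0)=q3; δ(q1,1)=q4, δ(q2,1)=q4 → equivalent
Equivalent pairs: (q1, q2)

Final answer: Equivalent pairs: (q1, q2)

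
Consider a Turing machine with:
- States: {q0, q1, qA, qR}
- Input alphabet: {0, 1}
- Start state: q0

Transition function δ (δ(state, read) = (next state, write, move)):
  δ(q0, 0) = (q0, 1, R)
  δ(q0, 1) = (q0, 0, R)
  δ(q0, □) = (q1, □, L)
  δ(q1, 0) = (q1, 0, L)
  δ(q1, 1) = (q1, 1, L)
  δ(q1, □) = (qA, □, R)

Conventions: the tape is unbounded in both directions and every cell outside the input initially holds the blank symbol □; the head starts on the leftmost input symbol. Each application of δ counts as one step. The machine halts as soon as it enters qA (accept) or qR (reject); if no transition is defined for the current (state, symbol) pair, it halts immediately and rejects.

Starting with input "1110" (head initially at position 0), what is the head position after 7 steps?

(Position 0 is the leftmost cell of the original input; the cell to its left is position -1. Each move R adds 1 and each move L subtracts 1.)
Step 0: [q0]1110 (head at position 0)
Step 1: δ(q0, 1) = (q0, 0, R)  ⊢  0[q0]110 (head at position 1)
Step 2: δ(q0, 1) = (q0, 0, R)  ⊢  00[q0]10 (head at position 2)
Step 3: δ(q0, 1) = (q0, 0, R)  ⊢  000[q0]0 (head at position 3)
Step 4: δ(q0, 0) = (q0, 1, R)  ⊢  0001[q0]□ (head at position 4)
Step 5: δ(q0, □) = (q1, □, L)  ⊢  000[q1]1□ (head at position 3)
Step 6: δ(q1, 1) = (q1, 1, L)  ⊢  00[q1]01□ (head at position 2)
Step 7: δ(q1, 0) = (q1, 0, L)  ⊢  0[q1]001□ (head at position 1)
Head position after 7 steps: 1

Final answer: Position 1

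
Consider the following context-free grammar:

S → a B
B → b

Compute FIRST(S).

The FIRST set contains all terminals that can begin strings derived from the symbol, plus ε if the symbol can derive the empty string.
S has the single production S → a B, whose right-hand side begins with the terminal a. So FIRST(S) = {a}.

Final answer: {a}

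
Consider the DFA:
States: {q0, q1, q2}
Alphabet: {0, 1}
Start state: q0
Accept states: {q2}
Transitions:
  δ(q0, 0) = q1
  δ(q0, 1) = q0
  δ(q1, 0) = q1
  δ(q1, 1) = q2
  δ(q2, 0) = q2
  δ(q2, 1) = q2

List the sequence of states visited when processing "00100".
Starting at q0
Read '0': q0 -> q1
Read '0': q1 -> q1
Read '1': q1 -> q2
Read '0': q2 -> q2
Read '0': q2 -> q2

Final answer: q0 -> q1 -> q1 -> q2 -> q2 -> q2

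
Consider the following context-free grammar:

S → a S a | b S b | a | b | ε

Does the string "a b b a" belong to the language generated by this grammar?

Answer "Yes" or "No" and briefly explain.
A derivation exists: S ⇒ a S a ⇒ a b S b a ⇒ a b b a (using S → a S a, S → b S b, then S → ε).

Final answer: Yes - a valid derivation exists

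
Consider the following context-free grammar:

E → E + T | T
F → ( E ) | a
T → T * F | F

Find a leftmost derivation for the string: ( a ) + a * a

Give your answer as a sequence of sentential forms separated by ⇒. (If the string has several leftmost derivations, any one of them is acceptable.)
Start with E.
Step 1: the leftmost non-terminal is E; apply E → E + T:  E + T
Step 2: the leftmost non-terminal is E; apply E → T:  T + T
Step 3: the leftmost non-terminal is T; apply T → F:  F + T
Step 4: the leftmost non-terminal is F; apply F → ( E ):  ( E ) + T
Step 5: the leftmost non-terminal is E; apply E → T:  ( T ) + T
Step 6: the leftmost non-terminal is T; apply T → F:  ( F ) + T
Step 7: the leftmost non-terminal is F; apply F → a:  ( a ) + T
Step 8: the leftmost non-terminal is T; apply T → T * F:  ( a ) + T * F
Step 9: the leftmost non-terminal is T; apply T → F:  ( a ) + F * F
Step 10: the leftmost non-terminal is F; apply F → a:  ( a ) + a * F
Step 11: the leftmost non-terminal is F; apply F → a:  ( a ) + a * a

Final answer: E ⇒ E + T ⇒ T + T ⇒ F + T ⇒ ( E ) + T ⇒ ( T ) + T ⇒ ( F ) + T ⇒ ( a ) + T ⇒ ( a ) + T * F ⇒ ( a ) + F * F ⇒ ( a ) + a * F ⇒ ( a ) + a * a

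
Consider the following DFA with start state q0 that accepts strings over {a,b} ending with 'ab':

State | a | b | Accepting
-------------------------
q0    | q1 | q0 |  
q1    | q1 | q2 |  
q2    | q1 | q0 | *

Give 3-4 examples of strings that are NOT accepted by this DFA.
Any strings that end in a non-accepting state work; for example:
"aaa": q0 → q1 → q1 → q1; q1 is not accepting → rejected
"aaaa": q0 → q1 → q1 → q1 → q1; q1 is not accepting → rejected
"baaa": q0 → q0 → q1 → q1 → q1; q1 is not accepting → rejected
"bbba": q0 → q0 → q0 → q0 → q1; q1 is not accepting → rejected

Final answer: "aaa", "aaaa", "baaa", "bbba"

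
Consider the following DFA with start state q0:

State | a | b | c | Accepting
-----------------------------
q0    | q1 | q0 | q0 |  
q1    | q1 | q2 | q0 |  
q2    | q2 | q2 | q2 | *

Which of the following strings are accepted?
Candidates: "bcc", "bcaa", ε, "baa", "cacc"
"bcc": q0 → q0 → q0 → q0; q0 is not accepting → rejected
"bcaa": q0 → q0 → q0 → q1 → q1; q1 is not accepting → rejected
ε: q0; q0 is not accepting → rejected
"baa": q0 → q0 → q1 → q1; q1 is not accepting → rejected
"cacc": q0 → q0 → q1 → q0 → q0; q0 is not accepting → rejected

Final answer: None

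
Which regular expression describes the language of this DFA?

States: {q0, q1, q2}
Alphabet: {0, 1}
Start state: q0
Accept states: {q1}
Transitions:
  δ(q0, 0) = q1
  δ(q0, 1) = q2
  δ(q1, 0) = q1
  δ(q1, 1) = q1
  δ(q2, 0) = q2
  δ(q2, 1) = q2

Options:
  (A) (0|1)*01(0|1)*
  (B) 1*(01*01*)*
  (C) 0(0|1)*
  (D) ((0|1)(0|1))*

Testing sample strings against the DFA:
  '101' -> rejected
  '0111' -> accepted
  '0100' -> accepted
  '011' -> accepted
Checking each option for a counterexample:
  (A) (0|1)*01(0|1)*: '0' is accepted by the DFA but does not match the regex → eliminated
  (B) 1*(01*01*)*: ε is rejected by the DFA but matches the regex → eliminated
  (C) 0(0|1)*: agrees with the DFA on all strings of length ≤ 4
  (D) ((0|1)(0|1))*: ε is rejected by the DFA but matches the regex → eliminated
Only (C) 0(0|1)* is consistent with the DFA.

Final answer: (C) 0(0|1)*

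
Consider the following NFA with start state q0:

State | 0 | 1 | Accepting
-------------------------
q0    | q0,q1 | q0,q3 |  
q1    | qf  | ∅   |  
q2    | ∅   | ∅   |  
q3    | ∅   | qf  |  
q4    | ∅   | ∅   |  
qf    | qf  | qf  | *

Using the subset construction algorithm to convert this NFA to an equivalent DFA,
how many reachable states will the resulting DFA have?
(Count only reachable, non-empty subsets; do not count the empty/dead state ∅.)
Start subset: {q0}
{q0}: on 0 → {q0, q1}, on 1 → {q0, q3}
{q0, q1}: on 0 → {q0, q1, qf}, on 1 → {q0, q3}
{q0, q3}: on 0 → {q0, q1}, on 1 → {q0, q3, qf}
{q0, q1, qf}: on 0 → {q0, q1, qf}, on 1 → {q0, q3, qf}
{q0, q3, qf}: on 0 → {q0, q1, qf}, on 1 → {q0, q3, qf}
Reachable non-empty subsets: {q0}, {q0, q1}, {q0, q3}, {q0, q1, qf}, {q0, q3, qf} — 5 in total.

Final answer: 5 states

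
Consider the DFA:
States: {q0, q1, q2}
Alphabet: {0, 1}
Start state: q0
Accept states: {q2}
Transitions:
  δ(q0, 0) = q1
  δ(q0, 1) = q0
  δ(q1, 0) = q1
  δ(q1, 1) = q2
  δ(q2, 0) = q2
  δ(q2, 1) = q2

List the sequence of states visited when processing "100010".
Starting at q0
Read '1': q0 -> q0
Read '0': q0 -> q1
Read '0': q1 -> q1
Read '0': q1 -> q1
Read '1': q1 -> q2
Read '0': q2 -> q2

Final answer: q0 -> q0 -> q1 -> q1 -> q1 -> q2 -> q2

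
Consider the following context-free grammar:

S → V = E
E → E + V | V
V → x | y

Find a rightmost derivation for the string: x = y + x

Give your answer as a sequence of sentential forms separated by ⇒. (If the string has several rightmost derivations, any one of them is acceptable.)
Start with S.
Step 1: the rightmost non-terminal is S; apply S → V = E:  V = E
Step 2: the rightmost non-terminal is E; apply E → E + V:  V = E + V
Step 3: the rightmost non-terminal is V; apply V → x:  V = E + x
Step 4: the rightmost non-terminal is E; apply E → V:  V = V + x
Step 5: the rightmost non-terminal is V; apply V → y:  V = y + x
Step 6: the rightmost non-terminal is V; apply V → x:  x = y + x

Final answer: S ⇒ V = E ⇒ V = E + V ⇒ V = E + x ⇒ V = V + x ⇒ V = y + x ⇒ x = y + x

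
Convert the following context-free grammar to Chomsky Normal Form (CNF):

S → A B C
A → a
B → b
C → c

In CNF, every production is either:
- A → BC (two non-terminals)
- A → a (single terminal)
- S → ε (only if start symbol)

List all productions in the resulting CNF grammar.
The grammar has no ε-productions or unit productions to eliminate.
A → a is already in CNF (single terminal) – keep it.
B → b is already in CNF (single terminal) – keep it.
C → c is already in CNF (single terminal) – keep it.
S → A B C has 3 symbols on the right: break it into binary productions S → A X0, X0 → B C.
Resulting CNF grammar (5 productions): A → a; B → b; C → c; S → A X0; X0 → B C

Final answer: A → a; B → b; C → c; S → A X0; X0 → B C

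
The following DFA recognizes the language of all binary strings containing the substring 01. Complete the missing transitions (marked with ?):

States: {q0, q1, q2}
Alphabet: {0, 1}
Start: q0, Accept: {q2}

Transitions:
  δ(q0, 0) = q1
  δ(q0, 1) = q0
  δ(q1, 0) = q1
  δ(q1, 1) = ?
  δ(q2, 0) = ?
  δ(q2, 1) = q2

What each state remembers (consistent with the given transitions and accept states):
  q0: 01 not seen yet and the last symbol was not 0
  q1: 01 not seen yet and the last symbol was 0
  q2: the substring 01 has already been seen
Filling in the missing entries:
  δ(q1, 1): in q1 (01 not seen yet and the last symbol was 0), after reading 1 we have: the substring 01 has already been seen → q2
  δ(q2, 0): in q2 (the substring 01 has already been seen), after reading 0 we have: the substring 01 has already been seen → q2

Final answer: δ(q1, 1) = q2; δ(q2, 0) = q2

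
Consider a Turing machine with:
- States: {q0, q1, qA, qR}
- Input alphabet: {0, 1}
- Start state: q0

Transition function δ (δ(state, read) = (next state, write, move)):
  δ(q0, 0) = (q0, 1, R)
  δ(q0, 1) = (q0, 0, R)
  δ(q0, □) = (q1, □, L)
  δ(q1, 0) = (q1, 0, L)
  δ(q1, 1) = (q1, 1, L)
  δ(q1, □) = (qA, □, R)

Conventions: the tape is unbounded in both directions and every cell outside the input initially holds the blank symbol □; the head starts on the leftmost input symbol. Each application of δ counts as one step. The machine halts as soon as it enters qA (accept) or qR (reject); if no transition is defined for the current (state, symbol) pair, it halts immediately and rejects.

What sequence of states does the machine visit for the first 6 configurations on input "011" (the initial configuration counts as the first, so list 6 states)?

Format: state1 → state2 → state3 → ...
Step 0: [q0]011 (head at position 0)
Step 1: δ(q0, 0) = (q0, 1, R)  ⊢  1[q0]11 (head at position 1)
Step 2: δ(q0, 1) = (q0, 0, R)  ⊢  10[q0]1 (head at position 2)
Step 3: δ(q0, 1) = (q0, 0, R)  ⊢  100[q0]□ (head at position 3)
Step 4: δ(q0, □) = (q1, □, L)  ⊢  10[q1]0□ (head at position 2)
Step 5: δ(q1, 0) = (q1, 0, L)  ⊢  1[q1]00□ (head at position 1)
Reading off the states of these 6 configurations: q0 → q0 → q0 → q0 → q1 → q1

Final answer: q0 → q0 → q0 → q0 → q1 → q1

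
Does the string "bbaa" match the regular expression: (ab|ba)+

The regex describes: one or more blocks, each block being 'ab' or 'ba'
No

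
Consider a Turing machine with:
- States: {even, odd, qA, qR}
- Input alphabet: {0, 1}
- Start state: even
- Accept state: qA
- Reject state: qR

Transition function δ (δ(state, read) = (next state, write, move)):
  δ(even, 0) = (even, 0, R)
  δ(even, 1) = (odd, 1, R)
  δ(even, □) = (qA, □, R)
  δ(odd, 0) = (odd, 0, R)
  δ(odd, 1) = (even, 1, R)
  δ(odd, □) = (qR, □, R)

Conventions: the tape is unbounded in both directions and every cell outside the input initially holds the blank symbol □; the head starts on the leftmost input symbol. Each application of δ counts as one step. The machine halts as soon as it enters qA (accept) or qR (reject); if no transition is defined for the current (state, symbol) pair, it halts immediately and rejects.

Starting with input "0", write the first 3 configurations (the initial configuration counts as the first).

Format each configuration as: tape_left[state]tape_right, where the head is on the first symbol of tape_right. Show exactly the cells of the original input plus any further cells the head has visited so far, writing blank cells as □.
Step 0: [even]0 (head at position 0)
Step 1: δ(even, 0) = (even, 0, R)  ⊢  0[even]□ (head at position 1)
Step 2: δ(even, □) = (qA, □, R)  ⊢  0□[qA]□ (head at position 2)

Final answer: [even]0 ⊢ 0[even]□ ⊢ 0□[qA]□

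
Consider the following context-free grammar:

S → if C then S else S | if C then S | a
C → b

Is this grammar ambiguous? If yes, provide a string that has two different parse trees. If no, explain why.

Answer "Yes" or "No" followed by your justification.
The 'dangling else' can attach to either if. Two leftmost derivations of  if b then if b then a else a:
  (1) S ⇒ if C then S else S ⇒ if b then S else S ⇒ if b then if C then S else S ⇒ if b then if b then S else S ⇒ if b then if b then a else S ⇒ if b then if b then a else a   (else belongs to the outer if)
  (2) S ⇒ if C then S ⇒ if b then S ⇒ if b then if C then S else S ⇒ if b then if b then S else S ⇒ if b then if b then a else S ⇒ if b then if b then a else a   (else belongs to the inner if)
Two distinct parse trees for the same string, so the grammar is ambiguous.

Final answer: Yes - the string 'if b then if b then a else a' has two distinct leftmost derivations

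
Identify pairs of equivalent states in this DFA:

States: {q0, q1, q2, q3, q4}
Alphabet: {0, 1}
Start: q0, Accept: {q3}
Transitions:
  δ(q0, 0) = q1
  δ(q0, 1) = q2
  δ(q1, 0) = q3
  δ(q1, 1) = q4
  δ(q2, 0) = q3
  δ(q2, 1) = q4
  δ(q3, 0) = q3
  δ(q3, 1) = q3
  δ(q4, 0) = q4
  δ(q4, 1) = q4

Using the table-filling algorithm:
Round 0 – mark pairs where exactly one state is accepting: (q0,q3), (q1,q3), (q2,q3), (q3,q4)
Round 1 – newly marked: (q0,q1) [on 0: q1 vs q3, already marked]; (q0,q2) [on 0: q1 vs q3, already marked]; (q1,q4) [on 0: q3 vs q4, already marked]; (q2,q4) [on 0: q3 vs q4, already marked]
Round 2 – newly marked: (q0,q4) [on 0: q1 vs q4, already marked]
No further pairs can be marked.
(q1, q2) unmarked: δ(q1,0)=q3, δ(q2,0)=q3; δ(q1,1)=q4, δ(q2,1)=q4 → equivalent
Equivalent pairs: (q1, q2)

Final answer: Equivalent pairs: (q1, q2)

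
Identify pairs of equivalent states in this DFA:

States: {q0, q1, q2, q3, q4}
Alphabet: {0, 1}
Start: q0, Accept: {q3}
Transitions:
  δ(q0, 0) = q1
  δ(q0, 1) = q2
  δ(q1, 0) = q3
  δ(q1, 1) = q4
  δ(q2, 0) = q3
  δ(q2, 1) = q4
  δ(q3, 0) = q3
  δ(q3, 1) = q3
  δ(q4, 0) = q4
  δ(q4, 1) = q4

Using the table-filling algorithm:
Round 0 – mark pairs where exactly one state is accepting: (q0,q3), (q1,q3), (q2,q3), (q3,q4)
Round 1 – newly marked: (q0,q1) [on 0: q1 vs q3, already marked]; (q0,q2) [on 0: q1 vs q3, already marked]; (q1,q4) [on 0: q3 vs q4, already marked]; (q2,q4) [on 0: q3 vs q4, already marked]
Round 2 – newly marked: (q0,q4) [on 0: q1 vs q4, already marked]
No further pairs can be marked.
(q1, q2) unmarked: δ(q1,0)=q3, δ(q2,0)=q3; δ(q1,1)=q4, δ(q2,1)=q4 → equivalent
Equivalent pairs: (q1, q2)

Final answer: Equivalent pairs: (q1, q2)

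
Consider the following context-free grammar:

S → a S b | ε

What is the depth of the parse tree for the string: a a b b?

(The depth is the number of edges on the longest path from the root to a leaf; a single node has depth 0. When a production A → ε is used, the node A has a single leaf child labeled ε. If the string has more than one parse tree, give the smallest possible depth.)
The only parse tree applies S → a S b 2 times (once per matching a…b pair) and then S → ε.
The S nodes sit at depths 0, 1, …, 2; the innermost S (depth 2) has the single child ε at depth 3.
The terminal leaves a, b are at depths 1..2, so the longest root-to-leaf path is S → S → … → S → ε with 3 edges.
Depth = 3.

Final answer: 3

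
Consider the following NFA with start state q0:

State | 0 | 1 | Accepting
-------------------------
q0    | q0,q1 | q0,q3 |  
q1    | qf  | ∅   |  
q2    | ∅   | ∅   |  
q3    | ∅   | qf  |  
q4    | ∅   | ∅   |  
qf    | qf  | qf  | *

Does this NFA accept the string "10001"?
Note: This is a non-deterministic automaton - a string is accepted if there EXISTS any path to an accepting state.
Track the set of states the NFA could be in: start {q0}
Read '1': {q0} → {q0, q3}
Read '0': {q0, q3} → {q0, q1}
Read '0': {q0, q1} → {q0, q1, qf}
Read '0': {q0, q1, qf} → {q0, q1, qf}
Read '1': {q0, q1, qf} → {q0, q3, qf}
Final set {q0, q3, qf} contains accepting state(s) {qf} → accepted.

Final answer: Yes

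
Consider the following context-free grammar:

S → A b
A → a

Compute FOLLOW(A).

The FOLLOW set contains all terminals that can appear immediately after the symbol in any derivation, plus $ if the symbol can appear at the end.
A occurs only in S → A b, where it is immediately followed by the terminal b. So FOLLOW(A) = {b}.

Final answer: {b}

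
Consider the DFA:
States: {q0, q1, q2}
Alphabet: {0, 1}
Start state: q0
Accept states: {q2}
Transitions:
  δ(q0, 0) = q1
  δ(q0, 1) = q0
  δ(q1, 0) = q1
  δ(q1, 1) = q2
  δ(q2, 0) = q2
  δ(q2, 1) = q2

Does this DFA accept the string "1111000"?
Processing string "1111000":
  q0 --1--> q0
  q0 --1--> q0
  q0 --1--> q0
  q0 --1--> q0
  q0 --0--> q1
  q1 --0--> q1
  q1 --0--> q1
Final state: q1
Accept states: {q2}
q1 is not an accept state, so the string is rejected.

Final answer: No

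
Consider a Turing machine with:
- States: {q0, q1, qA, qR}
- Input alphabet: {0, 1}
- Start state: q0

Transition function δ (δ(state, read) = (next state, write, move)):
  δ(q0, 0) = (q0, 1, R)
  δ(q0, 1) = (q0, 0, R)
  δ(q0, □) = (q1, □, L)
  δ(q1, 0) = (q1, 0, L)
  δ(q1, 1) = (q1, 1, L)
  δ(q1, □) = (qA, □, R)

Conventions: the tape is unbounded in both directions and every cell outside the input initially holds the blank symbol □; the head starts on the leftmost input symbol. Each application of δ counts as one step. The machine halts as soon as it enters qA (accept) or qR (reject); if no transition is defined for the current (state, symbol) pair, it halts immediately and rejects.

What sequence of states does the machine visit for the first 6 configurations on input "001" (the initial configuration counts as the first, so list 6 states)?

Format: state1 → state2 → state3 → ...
Step 0: [q0]001 (head at position 0)
Step 1: δ(q0, 0) = (q0, 1, R)  ⊢  1[q0]01 (head at position 1)
Step 2: δ(q0, 0) = (q0, 1, R)  ⊢  11[q0]1 (head at position 2)
Step 3: δ(q0, 1) = (q0, 0, R)  ⊢  110[q0]□ (head at position 3)
Step 4: δ(q0, □) = (q1, □, L)  ⊢  11[q1]0□ (head at position 2)
Step 5: δ(q1, 0) = (q1, 0, L)  ⊢  1[q1]10□ (head at position 1)
Reading off the states of these 6 configurations: q0 → q0 → q0 → q0 → q1 → q1

Final answer: q0 → q0 → q0 → q0 → q1 → q1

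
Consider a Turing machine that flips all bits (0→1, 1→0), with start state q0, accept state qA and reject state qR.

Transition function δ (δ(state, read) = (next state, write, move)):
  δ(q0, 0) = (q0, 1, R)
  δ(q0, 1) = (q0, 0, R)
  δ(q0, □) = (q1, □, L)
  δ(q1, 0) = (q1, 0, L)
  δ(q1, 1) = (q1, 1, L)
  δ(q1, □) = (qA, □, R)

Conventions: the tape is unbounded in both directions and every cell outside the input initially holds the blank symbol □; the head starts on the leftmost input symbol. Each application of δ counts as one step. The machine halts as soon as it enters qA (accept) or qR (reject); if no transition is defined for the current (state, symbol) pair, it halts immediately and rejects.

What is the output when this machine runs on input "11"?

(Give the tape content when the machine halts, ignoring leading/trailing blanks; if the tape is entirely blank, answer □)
Step 0: [q0]11 (head at position 0)
Step 1: δ(q0, 1) = (q0, 0, R)  ⊢  0[q0]1 (head at position 1)
Step 2: δ(q0, 1) = (q0, 0, R)  ⊢  00[q0]□ (head at position 2)
Step 3: δ(q0, □) = (q1, □, L)  ⊢  0[q1]0□ (head at position 1)
Step 4: δ(q1, 0) = (q1, 0, L)  ⊢  [q1]00□ (head at position 0)
Step 5: δ(q1, 0) = (q1, 0, L)  ⊢  [q1]□00□ (head at position -1)
Step 6: δ(q1, □) = (qA, □, R)  ⊢  □[qA]00□ (head at position 0)
The machine is in qA, so it halts and accepts.
Tape content when halted (ignoring surrounding blanks): 00

Final answer: Output: 00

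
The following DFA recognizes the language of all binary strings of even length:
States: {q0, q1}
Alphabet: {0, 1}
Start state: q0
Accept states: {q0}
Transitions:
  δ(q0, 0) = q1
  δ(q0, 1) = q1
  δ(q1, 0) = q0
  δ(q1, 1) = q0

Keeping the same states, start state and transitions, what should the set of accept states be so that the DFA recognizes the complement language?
The DFA is complete (every state has a transition on every symbol), so the complement
is recognized by the same DFA with accepting and non-accepting states swapped.
Original accept states: {q0}
Complement accept states = All states - Original accept states
= {q0, q1} - {q0}
= {q1}
Complement language: strings of ODD length

Final answer: {q1}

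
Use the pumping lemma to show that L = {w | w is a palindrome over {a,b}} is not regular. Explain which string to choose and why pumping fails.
Language: L = {w | w is a palindrome over {a,b}} (strings that read the same forwards and backwards)
Step 1: Assume for contradiction that L is regular, with pumping length p.
Step 2: Choose s = a^p b a^p. Then s ∈ L (it reads the same forwards and backwards) and |s| ≥ p.
Step 3: Consider any decomposition s = xyz with |xy| ≤ p and |y| > 0. Since |xy| ≤ p and the first p symbols of s are all a's, y = a^k for some k with 1 ≤ k ≤ p.
Step 4: Pumping up (i = 2): xy²z = a^(p+k) b a^p. Its reverse is a^p b a^(p+k) ≠ a^(p+k) b a^p (the single b is no longer in the middle), so xy²z is not a palindrome and xy²z ∉ L.
This contradicts the pumping lemma, so L is not regular.

Final answer: Choose s = a^p b a^p. Since |xy| ≤ p, y = a^k with k ≥ 1. Then xy²z = a^(p+k) b a^p is not a palindrome, so ∉ L.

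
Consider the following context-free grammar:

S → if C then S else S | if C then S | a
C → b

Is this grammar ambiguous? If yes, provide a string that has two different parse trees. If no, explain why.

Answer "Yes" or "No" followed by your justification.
The 'dangling else' can attach to either if. Two leftmost derivations of  if b then if b then a else a:
  (1) S ⇒ if C then S else S ⇒ if b then S else S ⇒ if b then if C then S else S ⇒ if b then if b then S else S ⇒ if b then if b then a else S ⇒ if b then if b then a else a   (else belongs to the outer if)
  (2) S ⇒ if C then S ⇒ if b then S ⇒ if b then if C then S else S ⇒ if b then if b then S else S ⇒ if b then if b then a else S ⇒ if b then if b then a else a   (else belongs to the inner if)
Two distinct parse trees for the same string, so the grammar is ambiguous.

Final answer: Yes - the string 'if b then if b then a else a' has two distinct leftmost derivations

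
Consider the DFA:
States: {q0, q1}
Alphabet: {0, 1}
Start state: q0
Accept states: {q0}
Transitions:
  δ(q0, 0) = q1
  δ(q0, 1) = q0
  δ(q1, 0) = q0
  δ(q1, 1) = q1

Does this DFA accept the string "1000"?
Processing string "1000":
  q0 --1--> q0
  q0 --0--> q1
  q1 --0--> q0
  q0 --0--> q1
Final state: q1
Accept states: {q0}
q1 is not an accept state, so the string is rejected.

Final answer: No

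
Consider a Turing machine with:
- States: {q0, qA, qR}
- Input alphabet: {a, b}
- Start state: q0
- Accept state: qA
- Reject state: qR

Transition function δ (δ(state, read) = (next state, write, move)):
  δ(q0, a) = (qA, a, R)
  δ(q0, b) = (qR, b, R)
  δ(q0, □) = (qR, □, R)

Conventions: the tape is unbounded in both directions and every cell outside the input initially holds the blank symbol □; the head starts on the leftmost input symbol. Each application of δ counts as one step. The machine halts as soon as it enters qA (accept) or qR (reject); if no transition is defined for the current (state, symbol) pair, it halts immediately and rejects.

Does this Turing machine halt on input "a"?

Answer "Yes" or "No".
Step 0: [q0]a (head at position 0)
Step 1: δ(q0, a) = (qA, a, R)  ⊢  a[qA]□ (head at position 1)
The machine is in qA, so it halts and accepts.
It halts after 1 steps.

Final answer: Yes - halts after 1 steps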